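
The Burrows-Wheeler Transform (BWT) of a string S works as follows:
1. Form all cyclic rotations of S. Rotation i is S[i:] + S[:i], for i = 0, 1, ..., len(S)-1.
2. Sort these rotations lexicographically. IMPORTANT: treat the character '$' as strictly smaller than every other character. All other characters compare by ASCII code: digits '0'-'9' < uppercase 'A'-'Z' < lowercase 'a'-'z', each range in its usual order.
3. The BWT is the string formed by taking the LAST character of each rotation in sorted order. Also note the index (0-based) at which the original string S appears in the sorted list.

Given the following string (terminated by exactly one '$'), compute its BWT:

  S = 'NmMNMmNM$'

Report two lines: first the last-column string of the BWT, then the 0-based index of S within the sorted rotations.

All 9 rotations (rotation i = S[i:]+S[:i]):
  rot[0] = NmMNMmNM$
  rot[1] = mMNMmNM$N
  rot[2] = MNMmNM$Nm
  rot[3] = NMmNM$NmM
  rot[4] = MmNM$NmMN
  rot[5] = mNM$NmMNM
  rot[6] = NM$NmMNMm
  rot[7] = M$NmMNMmN
  rot[8] = $NmMNMmNM
Sorted (with $ < everything):
  sorted[0] = $NmMNMmNM  (last char: 'M')
  sorted[1] = M$NmMNMmN  (last char: 'N')
  sorted[2] = MNMmNM$Nm  (last char: 'm')
  sorted[3] = MmNM$NmMN  (last char: 'N')
  sorted[4] = NM$NmMNMm  (last char: 'm')
  sorted[5] = NMmNM$NmM  (last char: 'M')
  sorted[6] = NmMNMmNM$  (last char: '$')
  sorted[7] = mMNMmNM$N  (last char: 'N')
  sorted[8] = mNM$NmMNM  (last char: 'M')
Last column: MNmNmM$NM
Original string S is at sorted index 6

Answer: MNmNmM$NM
6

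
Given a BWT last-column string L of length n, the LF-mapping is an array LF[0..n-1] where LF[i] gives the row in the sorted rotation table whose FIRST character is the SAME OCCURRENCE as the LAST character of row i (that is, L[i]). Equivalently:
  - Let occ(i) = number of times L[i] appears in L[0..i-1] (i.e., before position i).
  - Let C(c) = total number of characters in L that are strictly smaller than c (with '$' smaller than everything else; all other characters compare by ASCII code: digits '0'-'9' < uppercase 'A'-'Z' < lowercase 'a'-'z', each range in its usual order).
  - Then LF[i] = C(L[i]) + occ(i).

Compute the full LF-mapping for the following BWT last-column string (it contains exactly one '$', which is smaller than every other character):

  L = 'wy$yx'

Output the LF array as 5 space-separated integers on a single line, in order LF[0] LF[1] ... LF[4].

Answer: 1 3 0 4 2

Derivation:
Char counts: '$':1, 'w':1, 'x':1, 'y':2
C (first-col start): C('$')=0, C('w')=1, C('x')=2, C('y')=3
L[0]='w': occ=0, LF[0]=C('w')+0=1+0=1
L[1]='y': occ=0, LF[1]=C('y')+0=3+0=3
L[2]='$': occ=0, LF[2]=C('$')+0=0+0=0
L[3]='y': occ=1, LF[3]=C('y')+1=3+1=4
L[4]='x': occ=0, LF[4]=C('x')+0=2+0=2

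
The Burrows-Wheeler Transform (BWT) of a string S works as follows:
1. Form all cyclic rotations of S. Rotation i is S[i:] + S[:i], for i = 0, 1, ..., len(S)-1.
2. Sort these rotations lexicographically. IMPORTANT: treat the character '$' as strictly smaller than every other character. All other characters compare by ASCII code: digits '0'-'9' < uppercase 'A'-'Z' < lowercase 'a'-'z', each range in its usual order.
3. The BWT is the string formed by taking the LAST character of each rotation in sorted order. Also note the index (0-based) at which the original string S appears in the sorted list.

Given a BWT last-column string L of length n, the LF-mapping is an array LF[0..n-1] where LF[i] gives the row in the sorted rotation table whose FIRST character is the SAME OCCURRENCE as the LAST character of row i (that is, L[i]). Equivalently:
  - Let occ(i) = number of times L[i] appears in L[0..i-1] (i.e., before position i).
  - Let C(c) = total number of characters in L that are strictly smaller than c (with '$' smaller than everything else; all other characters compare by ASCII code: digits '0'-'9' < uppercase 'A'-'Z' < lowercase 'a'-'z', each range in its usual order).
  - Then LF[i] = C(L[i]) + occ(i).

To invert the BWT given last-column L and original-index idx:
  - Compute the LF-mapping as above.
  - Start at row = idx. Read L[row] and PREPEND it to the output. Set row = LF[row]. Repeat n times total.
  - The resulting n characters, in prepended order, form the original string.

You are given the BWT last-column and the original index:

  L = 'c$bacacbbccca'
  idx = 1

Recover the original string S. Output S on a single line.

LF mapping: 7 0 4 1 8 2 9 5 6 10 11 12 3
Walk LF starting at row 1, prepending L[row]:
  step 1: row=1, L[1]='$', prepend. Next row=LF[1]=0
  step 2: row=0, L[0]='c', prepend. Next row=LF[0]=7
  step 3: row=7, L[7]='b', prepend. Next row=LF[7]=5
  step 4: row=5, L[5]='a', prepend. Next row=LF[5]=2
  step 5: row=2, L[2]='b', prepend. Next row=LF[2]=4
  step 6: row=4, L[4]='c', prepend. Next row=LF[4]=8
  step 7: row=8, L[8]='b', prepend. Next row=LF[8]=6
  step 8: row=6, L[6]='c', prepend. Next row=LF[6]=9
  step 9: row=9, L[9]='c', prepend. Next row=LF[9]=10
  step 10: row=10, L[10]='c', prepend. Next row=LF[10]=11
  step 11: row=11, L[11]='c', prepend. Next row=LF[11]=12
  step 12: row=12, L[12]='a', prepend. Next row=LF[12]=3
  step 13: row=3, L[3]='a', prepend. Next row=LF[3]=1
Reversed output: aaccccbcbabc$

Answer: aaccccbcbabc$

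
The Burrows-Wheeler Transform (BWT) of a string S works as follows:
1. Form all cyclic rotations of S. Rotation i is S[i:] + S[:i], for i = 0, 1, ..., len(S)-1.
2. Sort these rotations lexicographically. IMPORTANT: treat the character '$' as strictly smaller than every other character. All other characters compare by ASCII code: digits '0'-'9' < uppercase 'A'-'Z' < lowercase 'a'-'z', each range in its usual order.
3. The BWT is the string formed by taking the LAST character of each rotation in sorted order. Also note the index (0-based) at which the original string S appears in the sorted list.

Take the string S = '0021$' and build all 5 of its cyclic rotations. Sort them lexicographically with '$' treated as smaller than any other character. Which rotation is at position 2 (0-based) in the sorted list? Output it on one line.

Answer: 021$0

Derivation:
All 5 rotations (rotation i = S[i:]+S[:i]):
  rot[0] = 0021$
  rot[1] = 021$0
  rot[2] = 21$00
  rot[3] = 1$002
  rot[4] = $0021
Sorted (with $ < everything):
  sorted[0] = $0021
  sorted[1] = 0021$
  sorted[2] = 021$0
  sorted[3] = 1$002
  sorted[4] = 21$00
sorted[2] = 021$0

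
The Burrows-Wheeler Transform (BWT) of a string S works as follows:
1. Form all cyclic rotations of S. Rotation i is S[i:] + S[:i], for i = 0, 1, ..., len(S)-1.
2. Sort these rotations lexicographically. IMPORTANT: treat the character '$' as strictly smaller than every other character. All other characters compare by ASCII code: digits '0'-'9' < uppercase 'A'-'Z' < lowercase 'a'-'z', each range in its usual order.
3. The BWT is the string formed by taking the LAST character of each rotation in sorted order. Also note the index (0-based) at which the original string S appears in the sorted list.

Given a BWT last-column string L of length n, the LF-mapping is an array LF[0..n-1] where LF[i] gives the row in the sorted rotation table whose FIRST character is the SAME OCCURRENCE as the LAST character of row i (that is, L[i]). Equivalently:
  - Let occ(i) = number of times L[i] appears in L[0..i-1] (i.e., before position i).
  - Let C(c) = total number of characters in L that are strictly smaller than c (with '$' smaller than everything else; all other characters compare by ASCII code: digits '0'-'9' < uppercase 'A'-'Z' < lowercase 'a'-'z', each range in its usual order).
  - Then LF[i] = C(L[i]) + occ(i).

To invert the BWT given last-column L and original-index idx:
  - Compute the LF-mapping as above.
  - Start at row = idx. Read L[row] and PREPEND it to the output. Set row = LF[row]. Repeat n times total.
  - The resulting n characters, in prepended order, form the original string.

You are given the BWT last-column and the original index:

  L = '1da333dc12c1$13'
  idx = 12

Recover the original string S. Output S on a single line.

LF mapping: 1 13 10 6 7 8 14 11 2 5 12 3 0 4 9
Walk LF starting at row 12, prepending L[row]:
  step 1: row=12, L[12]='$', prepend. Next row=LF[12]=0
  step 2: row=0, L[0]='1', prepend. Next row=LF[0]=1
  step 3: row=1, L[1]='d', prepend. Next row=LF[1]=13
  step 4: row=13, L[13]='1', prepend. Next row=LF[13]=4
  step 5: row=4, L[4]='3', prepend. Next row=LF[4]=7
  step 6: row=7, L[7]='c', prepend. Next row=LF[7]=11
  step 7: row=11, L[11]='1', prepend. Next row=LF[11]=3
  step 8: row=3, L[3]='3', prepend. Next row=LF[3]=6
  step 9: row=6, L[6]='d', prepend. Next row=LF[6]=14
  step 10: row=14, L[14]='3', prepend. Next row=LF[14]=9
  step 11: row=9, L[9]='2', prepend. Next row=LF[9]=5
  step 12: row=5, L[5]='3', prepend. Next row=LF[5]=8
  step 13: row=8, L[8]='1', prepend. Next row=LF[8]=2
  step 14: row=2, L[2]='a', prepend. Next row=LF[2]=10
  step 15: row=10, L[10]='c', prepend. Next row=LF[10]=12
Reversed output: ca1323d31c31d1$

Answer: ca1323d31c31d1$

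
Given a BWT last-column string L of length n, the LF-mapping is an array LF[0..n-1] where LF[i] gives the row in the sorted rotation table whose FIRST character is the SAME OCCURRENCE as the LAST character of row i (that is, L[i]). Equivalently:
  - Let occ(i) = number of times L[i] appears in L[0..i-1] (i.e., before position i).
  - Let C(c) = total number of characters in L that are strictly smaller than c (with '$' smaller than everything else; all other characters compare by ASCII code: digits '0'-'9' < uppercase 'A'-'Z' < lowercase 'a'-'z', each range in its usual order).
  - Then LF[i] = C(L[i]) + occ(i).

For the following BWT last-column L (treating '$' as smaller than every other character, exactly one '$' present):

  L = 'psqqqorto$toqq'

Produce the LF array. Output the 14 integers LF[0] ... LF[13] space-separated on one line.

Answer: 4 11 5 6 7 1 10 12 2 0 13 3 8 9

Derivation:
Char counts: '$':1, 'o':3, 'p':1, 'q':5, 'r':1, 's':1, 't':2
C (first-col start): C('$')=0, C('o')=1, C('p')=4, C('q')=5, C('r')=10, C('s')=11, C('t')=12
L[0]='p': occ=0, LF[0]=C('p')+0=4+0=4
L[1]='s': occ=0, LF[1]=C('s')+0=11+0=11
L[2]='q': occ=0, LF[2]=C('q')+0=5+0=5
L[3]='q': occ=1, LF[3]=C('q')+1=5+1=6
L[4]='q': occ=2, LF[4]=C('q')+2=5+2=7
L[5]='o': occ=0, LF[5]=C('o')+0=1+0=1
L[6]='r': occ=0, LF[6]=C('r')+0=10+0=10
L[7]='t': occ=0, LF[7]=C('t')+0=12+0=12
L[8]='o': occ=1, LF[8]=C('o')+1=1+1=2
L[9]='$': occ=0, LF[9]=C('$')+0=0+0=0
L[10]='t': occ=1, LF[10]=C('t')+1=12+1=13
L[11]='o': occ=2, LF[11]=C('o')+2=1+2=3
L[12]='q': occ=3, LF[12]=C('q')+3=5+3=8
L[13]='q': occ=4, LF[13]=C('q')+4=5+4=9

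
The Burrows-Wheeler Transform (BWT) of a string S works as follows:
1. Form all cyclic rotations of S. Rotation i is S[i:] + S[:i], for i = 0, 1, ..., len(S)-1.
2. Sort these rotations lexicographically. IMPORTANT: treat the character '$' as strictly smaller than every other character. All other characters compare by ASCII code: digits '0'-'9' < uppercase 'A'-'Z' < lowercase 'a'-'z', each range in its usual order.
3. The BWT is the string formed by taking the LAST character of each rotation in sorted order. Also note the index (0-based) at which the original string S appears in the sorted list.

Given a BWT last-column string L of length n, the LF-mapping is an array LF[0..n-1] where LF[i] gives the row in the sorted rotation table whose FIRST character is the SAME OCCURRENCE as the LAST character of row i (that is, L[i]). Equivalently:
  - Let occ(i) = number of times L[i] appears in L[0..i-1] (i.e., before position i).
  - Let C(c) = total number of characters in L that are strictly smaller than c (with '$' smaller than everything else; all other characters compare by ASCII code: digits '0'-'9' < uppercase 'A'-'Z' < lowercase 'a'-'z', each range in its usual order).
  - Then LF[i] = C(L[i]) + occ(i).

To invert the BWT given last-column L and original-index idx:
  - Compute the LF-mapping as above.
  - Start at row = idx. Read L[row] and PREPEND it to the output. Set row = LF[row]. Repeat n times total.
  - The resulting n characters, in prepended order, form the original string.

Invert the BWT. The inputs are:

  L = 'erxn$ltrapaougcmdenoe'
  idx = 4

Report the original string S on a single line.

Answer: dragoncounterexample$

Derivation:
LF mapping: 5 16 20 11 0 9 18 17 1 15 2 13 19 8 3 10 4 6 12 14 7
Walk LF starting at row 4, prepending L[row]:
  step 1: row=4, L[4]='$', prepend. Next row=LF[4]=0
  step 2: row=0, L[0]='e', prepend. Next row=LF[0]=5
  step 3: row=5, L[5]='l', prepend. Next row=LF[5]=9
  step 4: row=9, L[9]='p', prepend. Next row=LF[9]=15
  step 5: row=15, L[15]='m', prepend. Next row=LF[15]=10
  step 6: row=10, L[10]='a', prepend. Next row=LF[10]=2
  step 7: row=2, L[2]='x', prepend. Next row=LF[2]=20
  step 8: row=20, L[20]='e', prepend. Next row=LF[20]=7
  step 9: row=7, L[7]='r', prepend. Next row=LF[7]=17
  step 10: row=17, L[17]='e', prepend. Next row=LF[17]=6
  step 11: row=6, L[6]='t', prepend. Next row=LF[6]=18
  step 12: row=18, L[18]='n', prepend. Next row=LF[18]=12
  step 13: row=12, L[12]='u', prepend. Next row=LF[12]=19
  step 14: row=19, L[19]='o', prepend. Next row=LF[19]=14
  step 15: row=14, L[14]='c', prepend. Next row=LF[14]=3
  step 16: row=3, L[3]='n', prepend. Next row=LF[3]=11
  step 17: row=11, L[11]='o', prepend. Next row=LF[11]=13
  step 18: row=13, L[13]='g', prepend. Next row=LF[13]=8
  step 19: row=8, L[8]='a', prepend. Next row=LF[8]=1
  step 20: row=1, L[1]='r', prepend. Next row=LF[1]=16
  step 21: row=16, L[16]='d', prepend. Next row=LF[16]=4
Reversed output: dragoncounterexample$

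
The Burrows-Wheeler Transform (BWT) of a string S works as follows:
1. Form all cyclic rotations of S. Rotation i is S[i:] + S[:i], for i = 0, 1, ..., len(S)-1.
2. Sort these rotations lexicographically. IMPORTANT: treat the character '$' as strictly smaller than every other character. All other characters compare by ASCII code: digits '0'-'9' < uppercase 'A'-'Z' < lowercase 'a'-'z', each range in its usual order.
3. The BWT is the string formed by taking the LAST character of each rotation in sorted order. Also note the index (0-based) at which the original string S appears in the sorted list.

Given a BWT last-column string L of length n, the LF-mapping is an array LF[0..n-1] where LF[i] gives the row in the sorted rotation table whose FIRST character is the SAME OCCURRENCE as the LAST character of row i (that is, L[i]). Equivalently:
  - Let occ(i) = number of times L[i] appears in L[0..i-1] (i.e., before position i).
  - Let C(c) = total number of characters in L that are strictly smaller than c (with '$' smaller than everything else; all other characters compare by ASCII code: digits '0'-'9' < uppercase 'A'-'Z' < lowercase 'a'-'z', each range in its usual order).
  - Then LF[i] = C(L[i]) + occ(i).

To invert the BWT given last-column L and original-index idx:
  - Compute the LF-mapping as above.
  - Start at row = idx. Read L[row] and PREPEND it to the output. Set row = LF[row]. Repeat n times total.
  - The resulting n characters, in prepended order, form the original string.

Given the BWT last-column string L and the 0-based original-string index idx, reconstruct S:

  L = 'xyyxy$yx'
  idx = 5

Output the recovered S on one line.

Answer: yxxyyyx$

Derivation:
LF mapping: 1 4 5 2 6 0 7 3
Walk LF starting at row 5, prepending L[row]:
  step 1: row=5, L[5]='$', prepend. Next row=LF[5]=0
  step 2: row=0, L[0]='x', prepend. Next row=LF[0]=1
  step 3: row=1, L[1]='y', prepend. Next row=LF[1]=4
  step 4: row=4, L[4]='y', prepend. Next row=LF[4]=6
  step 5: row=6, L[6]='y', prepend. Next row=LF[6]=7
  step 6: row=7, L[7]='x', prepend. Next row=LF[7]=3
  step 7: row=3, L[3]='x', prepend. Next row=LF[3]=2
  step 8: row=2, L[2]='y', prepend. Next row=LF[2]=5
Reversed output: yxxyyyx$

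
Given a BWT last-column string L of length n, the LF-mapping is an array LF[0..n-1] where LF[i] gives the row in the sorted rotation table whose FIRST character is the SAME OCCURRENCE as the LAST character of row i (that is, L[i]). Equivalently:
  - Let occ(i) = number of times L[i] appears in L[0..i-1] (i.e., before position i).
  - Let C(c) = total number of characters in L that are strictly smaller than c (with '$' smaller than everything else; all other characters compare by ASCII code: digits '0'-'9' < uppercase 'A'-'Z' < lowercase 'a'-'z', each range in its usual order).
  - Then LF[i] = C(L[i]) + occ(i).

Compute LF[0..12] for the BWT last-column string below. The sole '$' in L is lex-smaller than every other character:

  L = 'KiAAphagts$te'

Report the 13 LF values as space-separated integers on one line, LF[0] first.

Answer: 3 8 1 2 9 7 4 6 11 10 0 12 5

Derivation:
Char counts: '$':1, 'A':2, 'K':1, 'a':1, 'e':1, 'g':1, 'h':1, 'i':1, 'p':1, 's':1, 't':2
C (first-col start): C('$')=0, C('A')=1, C('K')=3, C('a')=4, C('e')=5, C('g')=6, C('h')=7, C('i')=8, C('p')=9, C('s')=10, C('t')=11
L[0]='K': occ=0, LF[0]=C('K')+0=3+0=3
L[1]='i': occ=0, LF[1]=C('i')+0=8+0=8
L[2]='A': occ=0, LF[2]=C('A')+0=1+0=1
L[3]='A': occ=1, LF[3]=C('A')+1=1+1=2
L[4]='p': occ=0, LF[4]=C('p')+0=9+0=9
L[5]='h': occ=0, LF[5]=C('h')+0=7+0=7
L[6]='a': occ=0, LF[6]=C('a')+0=4+0=4
L[7]='g': occ=0, LF[7]=C('g')+0=6+0=6
L[8]='t': occ=0, LF[8]=C('t')+0=11+0=11
L[9]='s': occ=0, LF[9]=C('s')+0=10+0=10
L[10]='$': occ=0, LF[10]=C('$')+0=0+0=0
L[11]='t': occ=1, LF[11]=C('t')+1=11+1=12
L[12]='e': occ=0, LF[12]=C('e')+0=5+0=5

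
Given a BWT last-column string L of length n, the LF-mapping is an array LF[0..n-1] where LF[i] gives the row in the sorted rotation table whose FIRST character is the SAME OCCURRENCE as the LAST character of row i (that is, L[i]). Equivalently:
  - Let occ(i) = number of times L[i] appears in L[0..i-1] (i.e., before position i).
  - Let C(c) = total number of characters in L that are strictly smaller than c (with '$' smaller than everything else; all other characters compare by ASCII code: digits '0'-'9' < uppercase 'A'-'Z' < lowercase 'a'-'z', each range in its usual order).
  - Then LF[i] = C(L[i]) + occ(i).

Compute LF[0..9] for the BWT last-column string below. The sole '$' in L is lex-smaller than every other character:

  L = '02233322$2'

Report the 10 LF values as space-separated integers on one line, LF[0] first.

Char counts: '$':1, '0':1, '2':5, '3':3
C (first-col start): C('$')=0, C('0')=1, C('2')=2, C('3')=7
L[0]='0': occ=0, LF[0]=C('0')+0=1+0=1
L[1]='2': occ=0, LF[1]=C('2')+0=2+0=2
L[2]='2': occ=1, LF[2]=C('2')+1=2+1=3
L[3]='3': occ=0, LF[3]=C('3')+0=7+0=7
L[4]='3': occ=1, LF[4]=C('3')+1=7+1=8
L[5]='3': occ=2, LF[5]=C('3')+2=7+2=9
L[6]='2': occ=2, LF[6]=C('2')+2=2+2=4
L[7]='2': occ=3, LF[7]=C('2')+3=2+3=5
L[8]='$': occ=0, LF[8]=C('$')+0=0+0=0
L[9]='2': occ=4, LF[9]=C('2')+4=2+4=6

Answer: 1 2 3 7 8 9 4 5 0 6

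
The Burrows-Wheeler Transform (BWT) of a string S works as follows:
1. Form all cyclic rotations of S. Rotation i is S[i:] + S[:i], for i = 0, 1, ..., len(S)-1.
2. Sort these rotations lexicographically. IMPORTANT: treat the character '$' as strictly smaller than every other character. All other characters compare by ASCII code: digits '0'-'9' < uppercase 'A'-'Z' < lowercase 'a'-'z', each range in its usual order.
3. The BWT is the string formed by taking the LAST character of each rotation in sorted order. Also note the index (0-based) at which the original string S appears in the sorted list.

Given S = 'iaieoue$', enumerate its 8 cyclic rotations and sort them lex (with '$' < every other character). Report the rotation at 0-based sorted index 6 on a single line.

All 8 rotations (rotation i = S[i:]+S[:i]):
  rot[0] = iaieoue$
  rot[1] = aieoue$i
  rot[2] = ieoue$ia
  rot[3] = eoue$iai
  rot[4] = oue$iaie
  rot[5] = ue$iaieo
  rot[6] = e$iaieou
  rot[7] = $iaieoue
Sorted (with $ < everything):
  sorted[0] = $iaieoue
  sorted[1] = aieoue$i
  sorted[2] = e$iaieou
  sorted[3] = eoue$iai
  sorted[4] = iaieoue$
  sorted[5] = ieoue$ia
  sorted[6] = oue$iaie
  sorted[7] = ue$iaieo
sorted[6] = oue$iaie

Answer: oue$iaie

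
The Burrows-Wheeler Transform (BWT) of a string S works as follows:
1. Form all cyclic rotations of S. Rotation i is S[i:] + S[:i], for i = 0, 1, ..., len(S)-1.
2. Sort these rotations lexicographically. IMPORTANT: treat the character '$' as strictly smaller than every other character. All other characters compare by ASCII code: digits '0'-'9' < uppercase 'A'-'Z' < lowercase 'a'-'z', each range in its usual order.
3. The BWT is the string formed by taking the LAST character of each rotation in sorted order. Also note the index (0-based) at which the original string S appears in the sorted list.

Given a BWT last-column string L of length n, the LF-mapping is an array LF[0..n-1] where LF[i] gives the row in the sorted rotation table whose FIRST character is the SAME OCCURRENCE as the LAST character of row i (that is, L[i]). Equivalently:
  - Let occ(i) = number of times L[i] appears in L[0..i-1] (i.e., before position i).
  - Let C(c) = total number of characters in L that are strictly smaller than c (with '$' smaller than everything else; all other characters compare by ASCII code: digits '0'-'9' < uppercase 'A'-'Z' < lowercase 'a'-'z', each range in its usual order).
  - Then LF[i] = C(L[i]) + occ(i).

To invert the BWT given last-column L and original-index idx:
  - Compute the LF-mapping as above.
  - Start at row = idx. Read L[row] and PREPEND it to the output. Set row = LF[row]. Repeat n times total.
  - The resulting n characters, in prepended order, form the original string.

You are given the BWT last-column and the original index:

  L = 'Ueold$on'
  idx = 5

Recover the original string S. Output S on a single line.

Answer: noodleU$

Derivation:
LF mapping: 1 3 6 4 2 0 7 5
Walk LF starting at row 5, prepending L[row]:
  step 1: row=5, L[5]='$', prepend. Next row=LF[5]=0
  step 2: row=0, L[0]='U', prepend. Next row=LF[0]=1
  step 3: row=1, L[1]='e', prepend. Next row=LF[1]=3
  step 4: row=3, L[3]='l', prepend. Next row=LF[3]=4
  step 5: row=4, L[4]='d', prepend. Next row=LF[4]=2
  step 6: row=2, L[2]='o', prepend. Next row=LF[2]=6
  step 7: row=6, L[6]='o', prepend. Next row=LF[6]=7
  step 8: row=7, L[7]='n', prepend. Next row=LF[7]=5
Reversed output: noodleU$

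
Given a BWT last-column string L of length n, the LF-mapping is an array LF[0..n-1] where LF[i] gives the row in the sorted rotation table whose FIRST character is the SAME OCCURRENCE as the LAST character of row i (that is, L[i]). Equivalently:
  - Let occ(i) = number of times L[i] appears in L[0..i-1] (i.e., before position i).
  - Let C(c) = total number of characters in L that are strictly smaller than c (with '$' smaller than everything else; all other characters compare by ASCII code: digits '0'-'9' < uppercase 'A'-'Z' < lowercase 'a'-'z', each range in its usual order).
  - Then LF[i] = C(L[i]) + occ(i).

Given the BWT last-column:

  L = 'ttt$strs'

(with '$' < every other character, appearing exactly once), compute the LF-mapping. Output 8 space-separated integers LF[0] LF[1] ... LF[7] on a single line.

Char counts: '$':1, 'r':1, 's':2, 't':4
C (first-col start): C('$')=0, C('r')=1, C('s')=2, C('t')=4
L[0]='t': occ=0, LF[0]=C('t')+0=4+0=4
L[1]='t': occ=1, LF[1]=C('t')+1=4+1=5
L[2]='t': occ=2, LF[2]=C('t')+2=4+2=6
L[3]='$': occ=0, LF[3]=C('$')+0=0+0=0
L[4]='s': occ=0, LF[4]=C('s')+0=2+0=2
L[5]='t': occ=3, LF[5]=C('t')+3=4+3=7
L[6]='r': occ=0, LF[6]=C('r')+0=1+0=1
L[7]='s': occ=1, LF[7]=C('s')+1=2+1=3

Answer: 4 5 6 0 2 7 1 3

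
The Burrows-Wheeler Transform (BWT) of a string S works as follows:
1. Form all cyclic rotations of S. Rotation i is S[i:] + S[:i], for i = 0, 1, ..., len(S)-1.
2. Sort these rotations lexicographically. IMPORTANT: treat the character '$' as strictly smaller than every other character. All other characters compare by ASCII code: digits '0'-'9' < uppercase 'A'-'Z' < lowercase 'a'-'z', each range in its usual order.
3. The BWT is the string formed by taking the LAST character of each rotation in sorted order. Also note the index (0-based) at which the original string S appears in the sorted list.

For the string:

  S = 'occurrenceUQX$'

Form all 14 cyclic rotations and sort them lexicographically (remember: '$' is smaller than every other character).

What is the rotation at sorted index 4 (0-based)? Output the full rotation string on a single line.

All 14 rotations (rotation i = S[i:]+S[:i]):
  rot[0] = occurrenceUQX$
  rot[1] = ccurrenceUQX$o
  rot[2] = currenceUQX$oc
  rot[3] = urrenceUQX$occ
  rot[4] = rrenceUQX$occu
  rot[5] = renceUQX$occur
  rot[6] = enceUQX$occurr
  rot[7] = nceUQX$occurre
  rot[8] = ceUQX$occurren
  rot[9] = eUQX$occurrenc
  rot[10] = UQX$occurrence
  rot[11] = QX$occurrenceU
  rot[12] = X$occurrenceUQ
  rot[13] = $occurrenceUQX
Sorted (with $ < everything):
  sorted[0] = $occurrenceUQX
  sorted[1] = QX$occurrenceU
  sorted[2] = UQX$occurrence
  sorted[3] = X$occurrenceUQ
  sorted[4] = ccurrenceUQX$o
  sorted[5] = ceUQX$occurren
  sorted[6] = currenceUQX$oc
  sorted[7] = eUQX$occurrenc
  sorted[8] = enceUQX$occurr
  sorted[9] = nceUQX$occurre
  sorted[10] = occurrenceUQX$
  sorted[11] = renceUQX$occur
  sorted[12] = rrenceUQX$occu
  sorted[13] = urrenceUQX$occ
sorted[4] = ccurrenceUQX$o

Answer: ccurrenceUQX$o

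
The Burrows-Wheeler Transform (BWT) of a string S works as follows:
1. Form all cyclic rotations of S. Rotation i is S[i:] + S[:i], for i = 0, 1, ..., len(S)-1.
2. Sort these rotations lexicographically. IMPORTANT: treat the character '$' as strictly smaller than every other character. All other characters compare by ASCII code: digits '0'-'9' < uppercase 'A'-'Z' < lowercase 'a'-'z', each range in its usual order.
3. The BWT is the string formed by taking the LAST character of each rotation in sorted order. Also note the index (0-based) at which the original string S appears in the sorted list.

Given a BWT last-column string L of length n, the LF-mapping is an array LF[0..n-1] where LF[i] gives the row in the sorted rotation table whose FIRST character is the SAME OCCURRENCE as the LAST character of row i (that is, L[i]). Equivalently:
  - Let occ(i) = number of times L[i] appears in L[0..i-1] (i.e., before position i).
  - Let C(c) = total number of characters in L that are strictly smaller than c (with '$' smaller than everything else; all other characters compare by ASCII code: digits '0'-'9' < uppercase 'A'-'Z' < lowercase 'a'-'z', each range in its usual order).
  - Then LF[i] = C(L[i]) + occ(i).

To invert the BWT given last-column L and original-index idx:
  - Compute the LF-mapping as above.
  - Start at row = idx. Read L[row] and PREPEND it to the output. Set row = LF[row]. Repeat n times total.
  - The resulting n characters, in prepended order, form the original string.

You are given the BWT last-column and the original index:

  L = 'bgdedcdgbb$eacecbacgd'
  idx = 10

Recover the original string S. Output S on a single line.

Answer: cgadbcdbedaedggcbceb$

Derivation:
LF mapping: 3 18 11 15 12 7 13 19 4 5 0 16 1 8 17 9 6 2 10 20 14
Walk LF starting at row 10, prepending L[row]:
  step 1: row=10, L[10]='$', prepend. Next row=LF[10]=0
  step 2: row=0, L[0]='b', prepend. Next row=LF[0]=3
  step 3: row=3, L[3]='e', prepend. Next row=LF[3]=15
  step 4: row=15, L[15]='c', prepend. Next row=LF[15]=9
  step 5: row=9, L[9]='b', prepend. Next row=LF[9]=5
  step 6: row=5, L[5]='c', prepend. Next row=LF[5]=7
  step 7: row=7, L[7]='g', prepend. Next row=LF[7]=19
  step 8: row=19, L[19]='g', prepend. Next row=LF[19]=20
  step 9: row=20, L[20]='d', prepend. Next row=LF[20]=14
  step 10: row=14, L[14]='e', prepend. Next row=LF[14]=17
  step 11: row=17, L[17]='a', prepend. Next row=LF[17]=2
  step 12: row=2, L[2]='d', prepend. Next row=LF[2]=11
  step 13: row=11, L[11]='e', prepend. Next row=LF[11]=16
  step 14: row=16, L[16]='b', prepend. Next row=LF[16]=6
  step 15: row=6, L[6]='d', prepend. Next row=LF[6]=13
  step 16: row=13, L[13]='c', prepend. Next row=LF[13]=8
  step 17: row=8, L[8]='b', prepend. Next row=LF[8]=4
  step 18: row=4, L[4]='d', prepend. Next row=LF[4]=12
  step 19: row=12, L[12]='a', prepend. Next row=LF[12]=1
  step 20: row=1, L[1]='g', prepend. Next row=LF[1]=18
  step 21: row=18, L[18]='c', prepend. Next row=LF[18]=10
Reversed output: cgadbcdbedaedggcbceb$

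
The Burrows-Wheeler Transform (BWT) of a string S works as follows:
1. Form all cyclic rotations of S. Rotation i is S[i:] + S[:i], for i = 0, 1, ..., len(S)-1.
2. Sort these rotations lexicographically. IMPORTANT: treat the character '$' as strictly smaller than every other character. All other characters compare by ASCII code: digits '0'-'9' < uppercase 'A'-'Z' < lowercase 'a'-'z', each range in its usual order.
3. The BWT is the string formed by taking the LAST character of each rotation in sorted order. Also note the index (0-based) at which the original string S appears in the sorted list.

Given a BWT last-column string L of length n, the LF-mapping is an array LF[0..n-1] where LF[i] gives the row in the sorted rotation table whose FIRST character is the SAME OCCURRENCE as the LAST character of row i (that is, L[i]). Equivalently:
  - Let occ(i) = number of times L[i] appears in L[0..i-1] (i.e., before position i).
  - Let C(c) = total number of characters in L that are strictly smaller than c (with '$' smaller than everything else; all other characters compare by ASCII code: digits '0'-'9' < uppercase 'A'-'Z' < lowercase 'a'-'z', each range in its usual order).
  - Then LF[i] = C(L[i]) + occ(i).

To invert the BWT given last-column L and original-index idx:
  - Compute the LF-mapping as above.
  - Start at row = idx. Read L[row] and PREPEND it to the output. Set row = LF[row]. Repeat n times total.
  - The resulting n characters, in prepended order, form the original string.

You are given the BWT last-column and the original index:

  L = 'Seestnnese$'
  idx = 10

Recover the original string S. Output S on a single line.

Answer: tennesseeS$

Derivation:
LF mapping: 1 2 3 8 10 6 7 4 9 5 0
Walk LF starting at row 10, prepending L[row]:
  step 1: row=10, L[10]='$', prepend. Next row=LF[10]=0
  step 2: row=0, L[0]='S', prepend. Next row=LF[0]=1
  step 3: row=1, L[1]='e', prepend. Next row=LF[1]=2
  step 4: row=2, L[2]='e', prepend. Next row=LF[2]=3
  step 5: row=3, L[3]='s', prepend. Next row=LF[3]=8
  step 6: row=8, L[8]='s', prepend. Next row=LF[8]=9
  step 7: row=9, L[9]='e', prepend. Next row=LF[9]=5
  step 8: row=5, L[5]='n', prepend. Next row=LF[5]=6
  step 9: row=6, L[6]='n', prepend. Next row=LF[6]=7
  step 10: row=7, L[7]='e', prepend. Next row=LF[7]=4
  step 11: row=4, L[4]='t', prepend. Next row=LF[4]=10
Reversed output: tennesseeS$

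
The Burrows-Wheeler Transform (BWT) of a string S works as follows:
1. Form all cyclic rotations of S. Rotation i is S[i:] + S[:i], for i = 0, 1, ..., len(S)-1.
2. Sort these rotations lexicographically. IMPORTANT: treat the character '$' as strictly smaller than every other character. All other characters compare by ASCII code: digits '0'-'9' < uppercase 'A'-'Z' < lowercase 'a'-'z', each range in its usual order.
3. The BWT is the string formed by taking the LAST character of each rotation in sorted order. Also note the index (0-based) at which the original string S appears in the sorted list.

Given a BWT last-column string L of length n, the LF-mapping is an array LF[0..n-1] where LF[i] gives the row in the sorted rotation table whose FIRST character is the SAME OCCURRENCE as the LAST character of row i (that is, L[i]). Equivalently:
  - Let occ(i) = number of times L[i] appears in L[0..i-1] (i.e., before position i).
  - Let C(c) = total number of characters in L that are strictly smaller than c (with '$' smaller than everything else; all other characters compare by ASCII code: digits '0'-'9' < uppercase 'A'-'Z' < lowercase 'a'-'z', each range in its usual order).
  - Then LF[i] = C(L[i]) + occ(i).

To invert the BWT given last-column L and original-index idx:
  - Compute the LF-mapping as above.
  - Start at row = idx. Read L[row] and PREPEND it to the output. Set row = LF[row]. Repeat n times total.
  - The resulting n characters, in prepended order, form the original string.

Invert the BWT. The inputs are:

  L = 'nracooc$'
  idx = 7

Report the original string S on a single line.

LF mapping: 4 7 1 2 5 6 3 0
Walk LF starting at row 7, prepending L[row]:
  step 1: row=7, L[7]='$', prepend. Next row=LF[7]=0
  step 2: row=0, L[0]='n', prepend. Next row=LF[0]=4
  step 3: row=4, L[4]='o', prepend. Next row=LF[4]=5
  step 4: row=5, L[5]='o', prepend. Next row=LF[5]=6
  step 5: row=6, L[6]='c', prepend. Next row=LF[6]=3
  step 6: row=3, L[3]='c', prepend. Next row=LF[3]=2
  step 7: row=2, L[2]='a', prepend. Next row=LF[2]=1
  step 8: row=1, L[1]='r', prepend. Next row=LF[1]=7
Reversed output: raccoon$

Answer: raccoon$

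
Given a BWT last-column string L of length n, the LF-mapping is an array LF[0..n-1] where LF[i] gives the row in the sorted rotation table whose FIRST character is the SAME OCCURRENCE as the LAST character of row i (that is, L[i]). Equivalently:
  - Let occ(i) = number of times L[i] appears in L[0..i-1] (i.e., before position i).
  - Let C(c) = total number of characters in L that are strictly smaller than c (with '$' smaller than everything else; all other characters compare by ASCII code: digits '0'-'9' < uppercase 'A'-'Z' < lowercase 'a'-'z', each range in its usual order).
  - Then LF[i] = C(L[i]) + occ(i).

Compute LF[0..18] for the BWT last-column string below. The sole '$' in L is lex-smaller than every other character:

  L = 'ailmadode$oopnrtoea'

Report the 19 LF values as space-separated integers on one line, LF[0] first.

Char counts: '$':1, 'a':3, 'd':2, 'e':2, 'i':1, 'l':1, 'm':1, 'n':1, 'o':4, 'p':1, 'r':1, 't':1
C (first-col start): C('$')=0, C('a')=1, C('d')=4, C('e')=6, C('i')=8, C('l')=9, C('m')=10, C('n')=11, C('o')=12, C('p')=16, C('r')=17, C('t')=18
L[0]='a': occ=0, LF[0]=C('a')+0=1+0=1
L[1]='i': occ=0, LF[1]=C('i')+0=8+0=8
L[2]='l': occ=0, LF[2]=C('l')+0=9+0=9
L[3]='m': occ=0, LF[3]=C('m')+0=10+0=10
L[4]='a': occ=1, LF[4]=C('a')+1=1+1=2
L[5]='d': occ=0, LF[5]=C('d')+0=4+0=4
L[6]='o': occ=0, LF[6]=C('o')+0=12+0=12
L[7]='d': occ=1, LF[7]=C('d')+1=4+1=5
L[8]='e': occ=0, LF[8]=C('e')+0=6+0=6
L[9]='$': occ=0, LF[9]=C('$')+0=0+0=0
L[10]='o': occ=1, LF[10]=C('o')+1=12+1=13
L[11]='o': occ=2, LF[11]=C('o')+2=12+2=14
L[12]='p': occ=0, LF[12]=C('p')+0=16+0=16
L[13]='n': occ=0, LF[13]=C('n')+0=11+0=11
L[14]='r': occ=0, LF[14]=C('r')+0=17+0=17
L[15]='t': occ=0, LF[15]=C('t')+0=18+0=18
L[16]='o': occ=3, LF[16]=C('o')+3=12+3=15
L[17]='e': occ=1, LF[17]=C('e')+1=6+1=7
L[18]='a': occ=2, LF[18]=C('a')+2=1+2=3

Answer: 1 8 9 10 2 4 12 5 6 0 13 14 16 11 17 18 15 7 3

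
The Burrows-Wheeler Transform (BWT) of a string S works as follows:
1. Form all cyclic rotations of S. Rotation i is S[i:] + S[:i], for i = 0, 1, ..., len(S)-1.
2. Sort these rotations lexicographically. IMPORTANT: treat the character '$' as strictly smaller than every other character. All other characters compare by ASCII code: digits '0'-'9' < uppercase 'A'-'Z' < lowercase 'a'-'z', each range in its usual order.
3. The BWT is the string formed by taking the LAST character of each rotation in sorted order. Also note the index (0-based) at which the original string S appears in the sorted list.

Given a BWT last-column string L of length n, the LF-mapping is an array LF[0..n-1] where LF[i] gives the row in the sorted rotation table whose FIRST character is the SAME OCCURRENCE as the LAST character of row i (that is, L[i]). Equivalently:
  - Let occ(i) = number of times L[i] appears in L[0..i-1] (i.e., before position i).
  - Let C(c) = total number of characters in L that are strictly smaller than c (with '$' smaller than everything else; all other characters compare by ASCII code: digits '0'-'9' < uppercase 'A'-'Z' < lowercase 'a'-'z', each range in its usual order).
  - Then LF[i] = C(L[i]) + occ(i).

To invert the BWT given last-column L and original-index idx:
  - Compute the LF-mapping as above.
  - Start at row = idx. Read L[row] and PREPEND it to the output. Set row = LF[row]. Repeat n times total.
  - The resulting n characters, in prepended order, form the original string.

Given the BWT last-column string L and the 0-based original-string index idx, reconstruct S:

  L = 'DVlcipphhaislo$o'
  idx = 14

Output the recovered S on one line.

LF mapping: 1 2 9 4 7 13 14 5 6 3 8 15 10 11 0 12
Walk LF starting at row 14, prepending L[row]:
  step 1: row=14, L[14]='$', prepend. Next row=LF[14]=0
  step 2: row=0, L[0]='D', prepend. Next row=LF[0]=1
  step 3: row=1, L[1]='V', prepend. Next row=LF[1]=2
  step 4: row=2, L[2]='l', prepend. Next row=LF[2]=9
  step 5: row=9, L[9]='a', prepend. Next row=LF[9]=3
  step 6: row=3, L[3]='c', prepend. Next row=LF[3]=4
  step 7: row=4, L[4]='i', prepend. Next row=LF[4]=7
  step 8: row=7, L[7]='h', prepend. Next row=LF[7]=5
  step 9: row=5, L[5]='p', prepend. Next row=LF[5]=13
  step 10: row=13, L[13]='o', prepend. Next row=LF[13]=11
  step 11: row=11, L[11]='s', prepend. Next row=LF[11]=15
  step 12: row=15, L[15]='o', prepend. Next row=LF[15]=12
  step 13: row=12, L[12]='l', prepend. Next row=LF[12]=10
  step 14: row=10, L[10]='i', prepend. Next row=LF[10]=8
  step 15: row=8, L[8]='h', prepend. Next row=LF[8]=6
  step 16: row=6, L[6]='p', prepend. Next row=LF[6]=14
Reversed output: philosophicalVD$

Answer: philosophicalVD$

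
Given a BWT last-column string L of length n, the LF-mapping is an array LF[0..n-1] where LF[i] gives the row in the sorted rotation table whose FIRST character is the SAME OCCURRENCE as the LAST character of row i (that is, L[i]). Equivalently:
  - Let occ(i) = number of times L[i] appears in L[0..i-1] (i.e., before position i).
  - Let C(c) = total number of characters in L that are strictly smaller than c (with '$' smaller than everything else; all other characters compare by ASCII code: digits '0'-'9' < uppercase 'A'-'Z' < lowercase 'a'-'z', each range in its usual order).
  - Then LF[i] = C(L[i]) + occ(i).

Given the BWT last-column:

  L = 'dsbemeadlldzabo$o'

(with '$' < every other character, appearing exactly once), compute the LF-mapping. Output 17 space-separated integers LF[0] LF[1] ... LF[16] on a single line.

Char counts: '$':1, 'a':2, 'b':2, 'd':3, 'e':2, 'l':2, 'm':1, 'o':2, 's':1, 'z':1
C (first-col start): C('$')=0, C('a')=1, C('b')=3, C('d')=5, C('e')=8, C('l')=10, C('m')=12, C('o')=13, C('s')=15, C('z')=16
L[0]='d': occ=0, LF[0]=C('d')+0=5+0=5
L[1]='s': occ=0, LF[1]=C('s')+0=15+0=15
L[2]='b': occ=0, LF[2]=C('b')+0=3+0=3
L[3]='e': occ=0, LF[3]=C('e')+0=8+0=8
L[4]='m': occ=0, LF[4]=C('m')+0=12+0=12
L[5]='e': occ=1, LF[5]=C('e')+1=8+1=9
L[6]='a': occ=0, LF[6]=C('a')+0=1+0=1
L[7]='d': occ=1, LF[7]=C('d')+1=5+1=6
L[8]='l': occ=0, LF[8]=C('l')+0=10+0=10
L[9]='l': occ=1, LF[9]=C('l')+1=10+1=11
L[10]='d': occ=2, LF[10]=C('d')+2=5+2=7
L[11]='z': occ=0, LF[11]=C('z')+0=16+0=16
L[12]='a': occ=1, LF[12]=C('a')+1=1+1=2
L[13]='b': occ=1, LF[13]=C('b')+1=3+1=4
L[14]='o': occ=0, LF[14]=C('o')+0=13+0=13
L[15]='$': occ=0, LF[15]=C('$')+0=0+0=0
L[16]='o': occ=1, LF[16]=C('o')+1=13+1=14

Answer: 5 15 3 8 12 9 1 6 10 11 7 16 2 4 13 0 14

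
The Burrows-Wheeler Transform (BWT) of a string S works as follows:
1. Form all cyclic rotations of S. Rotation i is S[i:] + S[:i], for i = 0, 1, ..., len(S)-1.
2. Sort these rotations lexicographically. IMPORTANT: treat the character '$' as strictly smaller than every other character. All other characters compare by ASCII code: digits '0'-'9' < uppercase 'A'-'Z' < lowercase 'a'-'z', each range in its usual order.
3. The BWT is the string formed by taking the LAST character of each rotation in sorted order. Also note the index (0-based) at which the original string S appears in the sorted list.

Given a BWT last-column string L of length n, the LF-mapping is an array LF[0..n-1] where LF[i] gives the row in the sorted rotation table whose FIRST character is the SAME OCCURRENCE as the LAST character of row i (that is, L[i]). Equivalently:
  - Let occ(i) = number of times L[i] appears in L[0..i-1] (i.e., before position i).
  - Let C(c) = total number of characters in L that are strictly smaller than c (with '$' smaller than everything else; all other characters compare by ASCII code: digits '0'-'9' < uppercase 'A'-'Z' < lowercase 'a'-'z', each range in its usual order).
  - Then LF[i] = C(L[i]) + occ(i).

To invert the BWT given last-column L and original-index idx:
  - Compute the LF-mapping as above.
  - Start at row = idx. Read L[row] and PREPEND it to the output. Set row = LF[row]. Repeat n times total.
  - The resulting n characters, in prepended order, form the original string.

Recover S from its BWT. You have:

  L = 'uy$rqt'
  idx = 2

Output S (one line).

Answer: rtyqu$

Derivation:
LF mapping: 4 5 0 2 1 3
Walk LF starting at row 2, prepending L[row]:
  step 1: row=2, L[2]='$', prepend. Next row=LF[2]=0
  step 2: row=0, L[0]='u', prepend. Next row=LF[0]=4
  step 3: row=4, L[4]='q', prepend. Next row=LF[4]=1
  step 4: row=1, L[1]='y', prepend. Next row=LF[1]=5
  step 5: row=5, L[5]='t', prepend. Next row=LF[5]=3
  step 6: row=3, L[3]='r', prepend. Next row=LF[3]=2
Reversed output: rtyqu$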